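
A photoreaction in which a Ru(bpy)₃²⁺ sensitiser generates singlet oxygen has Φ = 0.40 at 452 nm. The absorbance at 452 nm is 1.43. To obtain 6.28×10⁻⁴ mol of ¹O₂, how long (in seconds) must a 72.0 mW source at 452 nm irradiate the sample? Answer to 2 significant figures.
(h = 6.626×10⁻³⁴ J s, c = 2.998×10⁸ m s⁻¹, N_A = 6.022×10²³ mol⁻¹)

t ≈ 6000 s

Photons that must be absorbed: 6.28×10⁻⁴ / 0.40 = 0.001570 mol.
Fraction absorbed: 1 − 10^(−1.43) = 0.9628.
Incident photons needed: 0.001570 / 0.9628 = 0.001631 mol.
Photon energy: hc/λ = 4.395×10⁻¹⁹ J; per mole, 2.647×10⁵ J mol⁻¹.
Energy required: 0.001631 × 2.647×10⁵ = 431.7 J.
Time: 431.7 J / 0.072 W = 6000 s.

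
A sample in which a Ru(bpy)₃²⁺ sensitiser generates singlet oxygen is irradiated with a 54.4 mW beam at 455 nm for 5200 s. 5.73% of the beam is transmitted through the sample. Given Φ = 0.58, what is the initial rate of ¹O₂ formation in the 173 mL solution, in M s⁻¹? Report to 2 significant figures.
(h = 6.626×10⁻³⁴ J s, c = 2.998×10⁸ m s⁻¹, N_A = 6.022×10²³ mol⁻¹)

Photon energy at 455 nm: hc/λ = (6.626×10⁻³⁴)(2.998×10⁸)/(455×10⁻⁹) = 4.366×10⁻¹⁹ J.
Energy delivered: (54.4 mW)(5200 s) = 282.9 J.
Photons incident: 282.9 / 4.366×10⁻¹⁹ = 6.480×10²⁰, i.e. 6.480×10²⁰/6.022×10²³ = 0.001076 mol.
Fraction absorbed: 1 − 5.73/100 = 0.9427.
Photons absorbed: 0.9427 × 0.001076 = 0.001014 mol.
Product formed: 0.58 × 0.001014 = 5.881×10⁻⁴ mol.
Rate: 5.881×10⁻⁴ mol / (5200 s × 0.173 L) = 6.5×10⁻⁷ M s⁻¹.

6.5×10⁻⁷ M s⁻¹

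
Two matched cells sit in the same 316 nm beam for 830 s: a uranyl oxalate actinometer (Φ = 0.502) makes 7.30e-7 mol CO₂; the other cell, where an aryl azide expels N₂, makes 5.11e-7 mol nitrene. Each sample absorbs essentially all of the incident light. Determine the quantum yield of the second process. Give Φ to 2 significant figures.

Photons absorbed by the actinometer: 7.30e-7 / 0.502 = 1.454e-6 mol.
Φ(unknown) = 5.11e-7 / 1.454e-6 = 0.35.

Φ = 0.35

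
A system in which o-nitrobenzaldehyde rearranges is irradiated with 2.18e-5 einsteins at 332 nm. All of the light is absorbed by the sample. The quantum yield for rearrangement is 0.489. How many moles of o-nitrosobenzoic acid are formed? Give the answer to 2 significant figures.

1.1e-5 mol

Product: Φ × n_abs = 0.489 × 2.18e-5 = 1.066e-5 mol.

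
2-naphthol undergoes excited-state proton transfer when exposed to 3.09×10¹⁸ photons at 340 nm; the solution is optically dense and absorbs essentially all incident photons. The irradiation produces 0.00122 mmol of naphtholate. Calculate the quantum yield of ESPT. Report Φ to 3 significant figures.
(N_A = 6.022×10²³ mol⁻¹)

Product: 0.00122 mmol = 1.22×10⁻⁶ mol.
Moles of photons: 3.09×10¹⁸ / 6.022×10²³ = 5.131×10⁻⁶ mol.
Φ = 1.22×10⁻⁶ mol / 5.131×10⁻⁶ mol photons = 0.238.

Φ = 0.238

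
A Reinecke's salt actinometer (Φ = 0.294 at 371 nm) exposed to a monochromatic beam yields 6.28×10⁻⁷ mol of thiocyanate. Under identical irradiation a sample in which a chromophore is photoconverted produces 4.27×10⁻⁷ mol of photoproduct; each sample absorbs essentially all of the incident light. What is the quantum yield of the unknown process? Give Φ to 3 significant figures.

Photons absorbed by the actinometer: 6.28×10⁻⁷ / 0.294 = 2.136×10⁻⁶ mol.
Φ(unknown) = 4.27×10⁻⁷ / 2.136×10⁻⁶ = 0.200.

Φ = 0.200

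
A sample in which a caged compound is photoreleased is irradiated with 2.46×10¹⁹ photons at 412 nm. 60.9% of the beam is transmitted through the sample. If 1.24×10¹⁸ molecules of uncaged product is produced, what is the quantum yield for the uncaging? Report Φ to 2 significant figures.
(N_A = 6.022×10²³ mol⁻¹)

Product: 1.24×10¹⁸ / 6.022×10²³ = 2.059×10⁻⁶ mol.
Moles of photons: 2.46×10¹⁹ / 6.022×10²³ = 4.085×10⁻⁵ mol.
Fraction absorbed: 1 − 60.9/100 = 0.3910.
Photons absorbed: 0.3910 × 4.085×10⁻⁵ = 1.597×10⁻⁵ mol.
Φ = 2.059×10⁻⁶ mol / 1.597×10⁻⁵ mol photons = 0.13.

Φ = 0.13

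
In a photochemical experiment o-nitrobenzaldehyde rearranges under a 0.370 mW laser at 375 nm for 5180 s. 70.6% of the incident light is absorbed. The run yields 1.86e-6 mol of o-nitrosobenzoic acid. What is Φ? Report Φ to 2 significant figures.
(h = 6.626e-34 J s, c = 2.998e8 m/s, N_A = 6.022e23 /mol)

Photon energy at 375 nm: hc/λ = (6.626e-34)(2.998e8)/(375e-9) = 5.297e-19 J.
Energy delivered: (0.370 mW)(5180 s) = 1.917 J.
Photons incident: 1.917 / 5.297e-19 = 3.619e18, i.e. 3.619e18/6.022e23 = 6.010e-6 mol.
Photons absorbed: 0.706 × 6.010e-6 = 4.243e-6 mol.
Φ = 1.86e-6 mol / 4.243e-6 mol photons = 0.44.

Φ = 0.44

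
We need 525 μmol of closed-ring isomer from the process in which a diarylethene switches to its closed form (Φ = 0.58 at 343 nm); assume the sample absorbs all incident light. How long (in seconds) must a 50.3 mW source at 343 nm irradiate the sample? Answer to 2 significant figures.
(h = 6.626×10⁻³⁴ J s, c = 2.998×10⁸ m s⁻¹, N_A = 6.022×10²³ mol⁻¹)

Product: 525 μmol = 5.25×10⁻⁴ mol.
Photons that must be absorbed: 5.25×10⁻⁴ / 0.58 = 9.052×10⁻⁴ mol.
Photon energy: hc/λ = 5.791×10⁻¹⁹ J; per mole, 3.487×10⁵ J mol⁻¹.
Energy required: 9.052×10⁻⁴ × 3.487×10⁵ = 315.6 J.
Time: 315.6 J / 0.0503 W = 6300 s.

t ≈ 6300 s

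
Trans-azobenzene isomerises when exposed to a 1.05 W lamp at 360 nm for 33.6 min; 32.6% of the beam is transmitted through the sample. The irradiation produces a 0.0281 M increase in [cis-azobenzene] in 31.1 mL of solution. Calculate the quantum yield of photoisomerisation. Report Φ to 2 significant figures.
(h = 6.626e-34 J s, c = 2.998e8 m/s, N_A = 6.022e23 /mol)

Product: (0.0281 M)(0.0311 L) = 8.739e-4 mol.
Photon energy at 360 nm: hc/λ = (6.626e-34)(2.998e8)/(360e-9) = 5.518e-19 J.
Energy delivered: (1.05 W)(2016 s) = 2117 J.
Photons incident: 2117 / 5.518e-19 = 3.837e21, i.e. 3.837e21/6.022e23 = 0.006372 mol.
Fraction absorbed: 1 − 32.6/100 = 0.6740.
Photons absorbed: 0.6740 × 0.006372 = 0.004295 mol.
Φ = 8.739e-4 mol / 0.004295 mol photons = 0.20.

Φ = 0.20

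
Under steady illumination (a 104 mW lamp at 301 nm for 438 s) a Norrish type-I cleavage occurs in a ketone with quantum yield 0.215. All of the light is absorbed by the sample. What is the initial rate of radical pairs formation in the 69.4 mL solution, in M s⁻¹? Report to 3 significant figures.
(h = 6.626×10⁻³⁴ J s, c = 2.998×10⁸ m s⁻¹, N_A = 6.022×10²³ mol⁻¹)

8.11×10⁻⁷ M s⁻¹

Photon energy at 301 nm: hc/λ = (6.626×10⁻³⁴)(2.998×10⁸)/(301×10⁻⁹) = 6.600×10⁻¹⁹ J.
Energy delivered: (104 mW)(438 s) = 45.55 J.
Photons incident: 45.55 / 6.600×10⁻¹⁹ = 6.902×10¹⁹, i.e. 6.902×10¹⁹/6.022×10²³ = 1.146×10⁻⁴ mol.
Product formed: 0.215 × 1.146×10⁻⁴ = 2.464×10⁻⁵ mol.
Rate: 2.464×10⁻⁵ mol / (438 s × 0.0694 L) = 8.11×10⁻⁷ M s⁻¹.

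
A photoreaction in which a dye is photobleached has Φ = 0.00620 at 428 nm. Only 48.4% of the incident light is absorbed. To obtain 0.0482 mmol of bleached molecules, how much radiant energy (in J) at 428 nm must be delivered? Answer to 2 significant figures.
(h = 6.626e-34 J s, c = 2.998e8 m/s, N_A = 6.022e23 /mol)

4500 J

Product: 0.0482 mmol = 4.82e-5 mol.
Photons that must be absorbed: 4.82e-5 / 0.00620 = 0.007774 mol.
Incident photons needed: 0.007774 / 0.484 = 0.01606 mol.
Photon energy: hc/λ = 4.641e-19 J; per mole, 2.795e5 J mol⁻¹.
Energy required: 0.01606 × 2.795e5 = 4500 J.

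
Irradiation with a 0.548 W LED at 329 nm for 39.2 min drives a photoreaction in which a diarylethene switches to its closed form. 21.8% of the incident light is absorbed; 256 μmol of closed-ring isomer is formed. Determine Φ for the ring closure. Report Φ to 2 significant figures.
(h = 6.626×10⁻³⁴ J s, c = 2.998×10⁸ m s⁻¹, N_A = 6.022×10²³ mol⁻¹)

Product: 256 μmol = 2.56×10⁻⁴ mol.
Photon energy at 329 nm: hc/λ = (6.626×10⁻³⁴)(2.998×10⁸)/(329×10⁻⁹) = 6.038×10⁻¹⁹ J.
Energy delivered: (0.548 W)(2352 s) = 1289 J.
Photons incident: 1289 / 6.038×10⁻¹⁹ = 2.135×10²¹, i.e. 2.135×10²¹/6.022×10²³ = 0.003545 mol.
Photons absorbed: 0.218 × 0.003545 = 7.728×10⁻⁴ mol.
Φ = 2.56×10⁻⁴ mol / 7.728×10⁻⁴ mol photons = 0.33.

Φ = 0.33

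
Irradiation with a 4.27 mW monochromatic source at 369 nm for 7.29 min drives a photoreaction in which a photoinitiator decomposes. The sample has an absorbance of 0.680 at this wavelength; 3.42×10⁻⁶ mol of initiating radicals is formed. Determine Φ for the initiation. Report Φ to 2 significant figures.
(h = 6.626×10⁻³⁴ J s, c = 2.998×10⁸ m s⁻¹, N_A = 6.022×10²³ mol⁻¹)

Φ = 0.75

Photon energy at 369 nm: hc/λ = (6.626×10⁻³⁴)(2.998×10⁸)/(369×10⁻⁹) = 5.383×10⁻¹⁹ J.
Energy delivered: (4.27 mW)(437.4 s) = 1.868 J.
Photons incident: 1.868 / 5.383×10⁻¹⁹ = 3.470×10¹⁸, i.e. 3.470×10¹⁸/6.022×10²³ = 5.762×10⁻⁶ mol.
Fraction absorbed: 1 − 10^(−0.680) = 0.7911.
Photons absorbed: 0.7911 × 5.762×10⁻⁶ = 4.558×10⁻⁶ mol.
Φ = 3.42×10⁻⁶ mol / 4.558×10⁻⁶ mol photons = 0.75.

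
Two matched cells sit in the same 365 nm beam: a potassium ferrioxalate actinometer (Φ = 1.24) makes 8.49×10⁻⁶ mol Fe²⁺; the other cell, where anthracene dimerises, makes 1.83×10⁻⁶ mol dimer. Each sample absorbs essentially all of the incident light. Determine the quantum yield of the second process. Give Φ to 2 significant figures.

Φ = 0.27

Photons absorbed by the actinometer: 8.49×10⁻⁶ / 1.24 = 6.847×10⁻⁶ mol.
Φ(unknown) = 1.83×10⁻⁶ / 6.847×10⁻⁶ = 0.27.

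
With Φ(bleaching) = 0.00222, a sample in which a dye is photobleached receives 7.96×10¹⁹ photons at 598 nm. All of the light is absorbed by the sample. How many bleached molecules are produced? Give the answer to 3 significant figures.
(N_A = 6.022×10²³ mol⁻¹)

Moles of photons: 7.96×10¹⁹ / 6.022×10²³ = 1.322×10⁻⁴ mol.
Product: Φ × n_abs = 0.00222 × 1.322×10⁻⁴ = 2.935×10⁻⁷ mol.
As a count: 2.935×10⁻⁷ × 6.022×10²³ = 1.77×10¹⁷.

1.77×10¹⁷ bleached molecules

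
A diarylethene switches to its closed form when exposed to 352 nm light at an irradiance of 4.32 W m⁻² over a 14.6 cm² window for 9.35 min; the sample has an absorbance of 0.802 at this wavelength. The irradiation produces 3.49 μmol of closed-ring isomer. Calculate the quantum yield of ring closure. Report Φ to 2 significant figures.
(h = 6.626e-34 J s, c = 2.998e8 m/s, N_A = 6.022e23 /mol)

Product: 3.49 μmol = 3.49e-6 mol.
Photon energy at 352 nm: hc/λ = (6.626e-34)(2.998e8)/(352e-9) = 5.643e-19 J.
Energy delivered: (4.32 W m⁻²)(14.6e-4 m²)(561 s) = 3.538 J.
Photons incident: 3.538 / 5.643e-19 = 6.270e18, i.e. 6.270e18/6.022e23 = 1.041e-5 mol.
Fraction absorbed: 1 − 10^(−0.802) = 0.8422.
Photons absorbed: 0.8422 × 1.041e-5 = 8.767e-6 mol.
Φ = 3.49e-6 mol / 8.767e-6 mol photons = 0.40.

Φ = 0.40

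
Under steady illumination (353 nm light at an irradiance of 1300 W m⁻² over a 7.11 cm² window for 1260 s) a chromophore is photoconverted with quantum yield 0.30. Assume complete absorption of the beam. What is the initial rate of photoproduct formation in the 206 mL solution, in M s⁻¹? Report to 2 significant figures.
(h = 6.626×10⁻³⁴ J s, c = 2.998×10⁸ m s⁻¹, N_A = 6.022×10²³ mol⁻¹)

4.0×10⁻⁶ M s⁻¹

Photon energy at 353 nm: hc/λ = (6.626×10⁻³⁴)(2.998×10⁸)/(353×10⁻⁹) = 5.627×10⁻¹⁹ J.
Energy delivered: (1300 W m⁻²)(7.11×10⁻⁴ m²)(1260 s) = 1165 J.
Photons incident: 1165 / 5.627×10⁻¹⁹ = 2.070×10²¹, i.e. 2.070×10²¹/6.022×10²³ = 0.003437 mol.
Product formed: 0.30 × 0.003437 = 0.001031 mol.
Rate: 0.001031 mol / (1260 s × 0.206 L) = 4.0×10⁻⁶ M s⁻¹.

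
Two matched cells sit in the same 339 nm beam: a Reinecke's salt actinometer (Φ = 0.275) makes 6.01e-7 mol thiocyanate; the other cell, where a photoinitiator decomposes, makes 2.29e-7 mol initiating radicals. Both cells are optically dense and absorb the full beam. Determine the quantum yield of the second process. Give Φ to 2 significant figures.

Φ = 0.10

Photons absorbed by the actinometer: 6.01e-7 / 0.275 = 2.185e-6 mol.
Φ(unknown) = 2.29e-7 / 2.185e-6 = 0.10.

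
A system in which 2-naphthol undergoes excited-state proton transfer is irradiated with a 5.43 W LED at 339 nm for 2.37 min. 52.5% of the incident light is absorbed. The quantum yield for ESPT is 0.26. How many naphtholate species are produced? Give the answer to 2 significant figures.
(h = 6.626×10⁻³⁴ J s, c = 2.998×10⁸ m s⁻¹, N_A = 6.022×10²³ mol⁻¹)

Photon energy at 339 nm: hc/λ = (6.626×10⁻³⁴)(2.998×10⁸)/(339×10⁻⁹) = 5.860×10⁻¹⁹ J.
Energy delivered: (5.43 W)(142.2 s) = 772.1 J.
Photons incident: 772.1 / 5.860×10⁻¹⁹ = 1.318×10²¹, i.e. 1.318×10²¹/6.022×10²³ = 0.002189 mol.
Photons absorbed: 0.525 × 0.002189 = 0.001149 mol.
Product: Φ × n_abs = 0.26 × 0.001149 = 2.987×10⁻⁴ mol.
As a count: 2.987×10⁻⁴ × 6.022×10²³ = 1.8×10²⁰.

1.8×10²⁰ species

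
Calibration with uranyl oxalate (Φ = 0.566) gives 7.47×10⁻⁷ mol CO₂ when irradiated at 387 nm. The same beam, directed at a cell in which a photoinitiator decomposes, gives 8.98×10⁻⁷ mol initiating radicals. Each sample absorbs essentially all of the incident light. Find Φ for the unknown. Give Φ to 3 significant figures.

Φ = 0.680

Photons absorbed by the actinometer: 7.47×10⁻⁷ / 0.566 = 1.320×10⁻⁶ mol.
Φ(unknown) = 8.98×10⁻⁷ / 1.320×10⁻⁶ = 0.680.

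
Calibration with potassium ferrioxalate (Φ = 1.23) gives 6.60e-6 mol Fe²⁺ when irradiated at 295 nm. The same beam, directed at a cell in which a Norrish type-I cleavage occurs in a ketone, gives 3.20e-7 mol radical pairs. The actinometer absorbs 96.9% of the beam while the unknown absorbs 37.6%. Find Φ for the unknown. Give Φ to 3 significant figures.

Photons absorbed by the actinometer: 6.60e-6 / 1.23 = 5.366e-6 mol.
Incident flux: 5.366e-6 / 0.969 = 5.538e-6 einstein.
Absorbed by unknown: 0.376 × 5.538e-6 = 2.082e-6 mol.
Φ(unknown) = 3.20e-7 / 2.082e-6 = 0.154.

Φ = 0.154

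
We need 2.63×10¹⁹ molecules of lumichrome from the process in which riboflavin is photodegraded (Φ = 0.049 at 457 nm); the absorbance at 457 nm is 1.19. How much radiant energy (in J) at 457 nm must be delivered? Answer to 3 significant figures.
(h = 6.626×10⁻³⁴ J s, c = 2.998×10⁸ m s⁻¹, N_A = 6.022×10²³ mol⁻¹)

249 J

Product: 2.63×10¹⁹ / 6.022×10²³ = 4.367×10⁻⁵ mol.
Photons that must be absorbed: 4.367×10⁻⁵ / 0.049 = 8.912×10⁻⁴ mol.
Fraction absorbed: 1 − 10^(−1.19) = 0.9354.
Incident photons needed: 8.912×10⁻⁴ / 0.9354 = 9.527×10⁻⁴ mol.
Photon energy: hc/λ = 4.347×10⁻¹⁹ J; per mole, 2.618×10⁵ J mol⁻¹.
Energy required: 9.527×10⁻⁴ × 2.618×10⁵ = 249 J.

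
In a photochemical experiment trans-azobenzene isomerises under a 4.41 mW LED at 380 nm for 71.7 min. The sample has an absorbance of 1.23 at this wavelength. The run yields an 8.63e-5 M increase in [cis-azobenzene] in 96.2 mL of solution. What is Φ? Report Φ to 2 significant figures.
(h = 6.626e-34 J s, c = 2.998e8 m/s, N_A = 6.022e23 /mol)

Product: (8.63e-5 M)(0.0962 L) = 8.302e-6 mol.
Photon energy at 380 nm: hc/λ = (6.626e-34)(2.998e8)/(380e-9) = 5.228e-19 J.
Energy delivered: (4.41 mW)(4302 s) = 18.97 J.
Photons incident: 18.97 / 5.228e-19 = 3.629e19, i.e. 3.629e19/6.022e23 = 6.026e-5 mol.
Fraction absorbed: 1 − 10^(−1.23) = 0.9411.
Photons absorbed: 0.9411 × 6.026e-5 = 5.671e-5 mol.
Φ = 8.302e-6 mol / 5.671e-5 mol photons = 0.15.

Φ = 0.15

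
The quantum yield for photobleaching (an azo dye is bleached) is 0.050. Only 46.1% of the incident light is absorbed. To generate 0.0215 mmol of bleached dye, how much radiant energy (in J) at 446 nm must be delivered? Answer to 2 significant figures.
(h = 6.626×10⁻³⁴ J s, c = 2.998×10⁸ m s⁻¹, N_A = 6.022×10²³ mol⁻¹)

250 J

Product: 0.0215 mmol = 2.15×10⁻⁵ mol.
Photons that must be absorbed: 2.15×10⁻⁵ / 0.050 = 4.300×10⁻⁴ mol.
Incident photons needed: 4.300×10⁻⁴ / 0.461 = 9.328×10⁻⁴ mol.
Photon energy: hc/λ = 4.454×10⁻¹⁹ J; per mole, 2.682×10⁵ J mol⁻¹.
Energy required: 9.328×10⁻⁴ × 2.682×10⁵ = 250 J.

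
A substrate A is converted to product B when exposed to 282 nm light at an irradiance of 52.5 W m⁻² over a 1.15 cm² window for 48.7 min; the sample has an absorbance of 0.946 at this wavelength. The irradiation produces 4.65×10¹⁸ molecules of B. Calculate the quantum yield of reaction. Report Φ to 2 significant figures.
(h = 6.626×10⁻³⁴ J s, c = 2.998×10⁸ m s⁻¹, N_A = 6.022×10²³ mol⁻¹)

Φ = 0.21

Product: 4.65×10¹⁸ / 6.022×10²³ = 7.722×10⁻⁶ mol.
Photon energy at 282 nm: hc/λ = (6.626×10⁻³⁴)(2.998×10⁸)/(282×10⁻⁹) = 7.044×10⁻¹⁹ J.
Energy delivered: (52.5 W m⁻²)(1.15×10⁻⁴ m²)(2922 s) = 17.64 J.
Photons incident: 17.64 / 7.044×10⁻¹⁹ = 2.504×10¹⁹, i.e. 2.504×10¹⁹/6.022×10²³ = 4.158×10⁻⁵ mol.
Fraction absorbed: 1 − 10^(−0.946) = 0.8868.
Photons absorbed: 0.8868 × 4.158×10⁻⁵ = 3.687×10⁻⁵ mol.
Φ = 7.722×10⁻⁶ mol / 3.687×10⁻⁵ mol photons = 0.21.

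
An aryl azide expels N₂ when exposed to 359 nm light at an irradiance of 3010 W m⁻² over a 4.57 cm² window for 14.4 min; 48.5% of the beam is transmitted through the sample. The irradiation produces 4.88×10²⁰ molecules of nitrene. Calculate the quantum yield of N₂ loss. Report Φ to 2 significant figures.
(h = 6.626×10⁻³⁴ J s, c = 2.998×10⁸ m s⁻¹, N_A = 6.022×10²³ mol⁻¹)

Product: 4.88×10²⁰ / 6.022×10²³ = 8.104×10⁻⁴ mol.
Photon energy at 359 nm: hc/λ = (6.626×10⁻³⁴)(2.998×10⁸)/(359×10⁻⁹) = 5.533×10⁻¹⁹ J.
Energy delivered: (3010 W m⁻²)(4.57×10⁻⁴ m²)(864 s) = 1188 J.
Photons incident: 1188 / 5.533×10⁻¹⁹ = 2.147×10²¹, i.e. 2.147×10²¹/6.022×10²³ = 0.003565 mol.
Fraction absorbed: 1 − 48.5/100 = 0.5150.
Photons absorbed: 0.5150 × 0.003565 = 0.001836 mol.
Φ = 8.104×10⁻⁴ mol / 0.001836 mol photons = 0.44.

Φ = 0.44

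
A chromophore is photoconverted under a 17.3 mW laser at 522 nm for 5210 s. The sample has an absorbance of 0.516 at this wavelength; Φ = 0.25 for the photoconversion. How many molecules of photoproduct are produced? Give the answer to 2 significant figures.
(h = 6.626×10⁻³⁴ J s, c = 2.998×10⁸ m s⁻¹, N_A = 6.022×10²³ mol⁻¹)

4.1×10¹⁹ molecules

Photon energy at 522 nm: hc/λ = (6.626×10⁻³⁴)(2.998×10⁸)/(522×10⁻⁹) = 3.806×10⁻¹⁹ J.
Energy delivered: (17.3 mW)(5210 s) = 90.13 J.
Photons incident: 90.13 / 3.806×10⁻¹⁹ = 2.368×10²⁰, i.e. 2.368×10²⁰/6.022×10²³ = 3.932×10⁻⁴ mol.
Fraction absorbed: 1 − 10^(−0.516) = 0.6952.
Photons absorbed: 0.6952 × 3.932×10⁻⁴ = 2.734×10⁻⁴ mol.
Product: Φ × n_abs = 0.25 × 2.734×10⁻⁴ = 6.835×10⁻⁵ mol.
As a count: 6.835×10⁻⁵ × 6.022×10²³ = 4.1×10¹⁹.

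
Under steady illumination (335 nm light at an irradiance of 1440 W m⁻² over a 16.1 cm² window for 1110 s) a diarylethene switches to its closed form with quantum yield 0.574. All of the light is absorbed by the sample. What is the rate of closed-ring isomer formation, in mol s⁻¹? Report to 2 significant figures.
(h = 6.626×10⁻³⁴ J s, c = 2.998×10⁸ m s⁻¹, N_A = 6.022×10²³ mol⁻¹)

3.7×10⁻⁶ mol s⁻¹

Photon energy at 335 nm: hc/λ = (6.626×10⁻³⁴)(2.998×10⁸)/(335×10⁻⁹) = 5.930×10⁻¹⁹ J.
Energy delivered: (1440 W m⁻²)(16.1×10⁻⁴ m²)(1110 s) = 2573 J.
Photons incident: 2573 / 5.930×10⁻¹⁹ = 4.339×10²¹, i.e. 4.339×10²¹/6.022×10²³ = 0.007205 mol.
Product formed: 0.574 × 0.007205 = 0.004136 mol.
Rate: 0.004136 / 1110 s = 3.7×10⁻⁶ mol s⁻¹.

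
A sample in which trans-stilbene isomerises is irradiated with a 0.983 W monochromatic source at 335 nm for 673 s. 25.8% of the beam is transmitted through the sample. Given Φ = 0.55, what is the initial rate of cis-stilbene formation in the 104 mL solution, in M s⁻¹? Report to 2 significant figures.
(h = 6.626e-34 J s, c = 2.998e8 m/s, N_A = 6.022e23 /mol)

1.1e-5 M s⁻¹

Photon energy at 335 nm: hc/λ = (6.626e-34)(2.998e8)/(335e-9) = 5.930e-19 J.
Energy delivered: (0.983 W)(673 s) = 661.6 J.
Photons incident: 661.6 / 5.930e-19 = 1.116e21, i.e. 1.116e21/6.022e23 = 0.001853 mol.
Fraction absorbed: 1 − 25.8/100 = 0.7420.
Photons absorbed: 0.7420 × 0.001853 = 0.001375 mol.
Product formed: 0.55 × 0.001375 = 7.563e-4 mol.
Rate: 7.563e-4 mol / (673 s × 0.104 L) = 1.1e-5 M s⁻¹.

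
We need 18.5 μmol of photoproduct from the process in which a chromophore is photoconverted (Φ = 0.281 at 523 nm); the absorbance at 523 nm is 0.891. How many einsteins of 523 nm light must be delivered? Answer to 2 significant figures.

7.6×10⁻⁵ einstein

Product: 18.5 μmol = 1.85×10⁻⁵ mol.
Photons that must be absorbed: 1.85×10⁻⁵ / 0.281 = 6.584×10⁻⁵ mol.
Fraction absorbed: 1 − 10^(−0.891) = 0.8715.
Incident photons needed: 6.584×10⁻⁵ / 0.8715 = 7.555×10⁻⁵ mol.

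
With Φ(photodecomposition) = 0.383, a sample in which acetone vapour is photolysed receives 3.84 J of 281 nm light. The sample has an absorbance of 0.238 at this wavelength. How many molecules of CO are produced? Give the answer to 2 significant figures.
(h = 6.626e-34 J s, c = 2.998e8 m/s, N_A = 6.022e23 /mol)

Photon energy at 281 nm: hc/λ = (6.626e-34)(2.998e8)/(281e-9) = 7.069e-19 J.
Photons incident: 3.84 / 7.069e-19 = 5.432e18, i.e. 5.432e18/6.022e23 = 9.020e-6 mol.
Fraction absorbed: 1 − 10^(−0.238) = 0.4219.
Photons absorbed: 0.4219 × 9.020e-6 = 3.806e-6 mol.
Product: Φ × n_abs = 0.383 × 3.806e-6 = 1.458e-6 mol.
As a count: 1.458e-6 × 6.022e23 = 8.8e17.

8.8e17 molecules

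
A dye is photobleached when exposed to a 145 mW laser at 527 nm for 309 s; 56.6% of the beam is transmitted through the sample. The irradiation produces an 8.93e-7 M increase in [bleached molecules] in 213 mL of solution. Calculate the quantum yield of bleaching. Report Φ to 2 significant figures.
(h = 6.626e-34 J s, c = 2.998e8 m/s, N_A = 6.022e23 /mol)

Product: (8.93e-7 M)(0.213 L) = 1.902e-7 mol.
Photon energy at 527 nm: hc/λ = (6.626e-34)(2.998e8)/(527e-9) = 3.769e-19 J.
Energy delivered: (145 mW)(309 s) = 44.81 J.
Photons incident: 44.81 / 3.769e-19 = 1.189e20, i.e. 1.189e20/6.022e23 = 1.974e-4 mol.
Fraction absorbed: 1 − 56.6/100 = 0.4340.
Photons absorbed: 0.4340 × 1.974e-4 = 8.567e-5 mol.
Φ = 1.902e-7 mol / 8.567e-5 mol photons = 0.0022.

Φ = 0.0022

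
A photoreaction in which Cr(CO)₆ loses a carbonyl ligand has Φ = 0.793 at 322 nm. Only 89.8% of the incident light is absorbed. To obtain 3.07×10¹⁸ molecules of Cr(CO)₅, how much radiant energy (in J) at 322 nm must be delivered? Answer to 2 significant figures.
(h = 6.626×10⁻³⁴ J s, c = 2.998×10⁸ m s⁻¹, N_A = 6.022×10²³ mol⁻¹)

Product: 3.07×10¹⁸ / 6.022×10²³ = 5.098×10⁻⁶ mol.
Photons that must be absorbed: 5.098×10⁻⁶ / 0.793 = 6.429×10⁻⁶ mol.
Incident photons needed: 6.429×10⁻⁶ / 0.898 = 7.159×10⁻⁶ mol.
Photon energy: hc/λ = 6.169×10⁻¹⁹ J; per mole, 3.715×10⁵ J mol⁻¹.
Energy required: 7.159×10⁻⁶ × 3.715×10⁵ = 2.7 J.

2.7 J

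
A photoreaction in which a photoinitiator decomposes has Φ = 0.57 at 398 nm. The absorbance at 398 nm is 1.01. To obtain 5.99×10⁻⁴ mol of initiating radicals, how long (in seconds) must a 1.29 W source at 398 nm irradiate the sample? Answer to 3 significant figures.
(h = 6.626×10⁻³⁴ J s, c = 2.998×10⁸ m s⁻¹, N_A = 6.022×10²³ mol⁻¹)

t ≈ 271 s

Photons that must be absorbed: 5.99×10⁻⁴ / 0.57 = 0.001051 mol.
Fraction absorbed: 1 − 10^(−1.01) = 0.9023.
Incident photons needed: 0.001051 / 0.9023 = 0.001165 mol.
Photon energy: hc/λ = 4.991×10⁻¹⁹ J; per mole, 3.006×10⁵ J mol⁻¹.
Energy required: 0.001165 × 3.006×10⁵ = 350.2 J.
Time: 350.2 J / 1.29 W = 271 s.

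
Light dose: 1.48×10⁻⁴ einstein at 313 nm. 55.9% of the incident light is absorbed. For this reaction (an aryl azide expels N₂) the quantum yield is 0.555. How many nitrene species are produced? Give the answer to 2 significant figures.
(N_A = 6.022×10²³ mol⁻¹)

2.8×10¹⁹ species

Photons absorbed: 0.559 × 1.48×10⁻⁴ = 8.273×10⁻⁵ mol.
Product: Φ × n_abs = 0.555 × 8.273×10⁻⁵ = 4.592×10⁻⁵ mol.
As a count: 4.592×10⁻⁵ × 6.022×10²³ = 2.8×10¹⁹.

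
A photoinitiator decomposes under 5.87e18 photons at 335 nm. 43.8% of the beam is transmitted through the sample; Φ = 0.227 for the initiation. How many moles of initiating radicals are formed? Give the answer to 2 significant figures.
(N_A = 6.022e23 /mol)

Moles of photons: 5.87e18 / 6.022e23 = 9.748e-6 mol.
Fraction absorbed: 1 − 43.8/100 = 0.5620.
Photons absorbed: 0.5620 × 9.748e-6 = 5.478e-6 mol.
Product: Φ × n_abs = 0.227 × 5.478e-6 = 1.244e-6 mol.

1.2e-6 mol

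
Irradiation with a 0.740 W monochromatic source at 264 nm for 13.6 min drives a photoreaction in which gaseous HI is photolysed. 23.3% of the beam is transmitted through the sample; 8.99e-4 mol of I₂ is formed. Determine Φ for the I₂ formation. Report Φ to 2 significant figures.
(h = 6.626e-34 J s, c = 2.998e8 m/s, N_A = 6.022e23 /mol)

Φ = 0.88

Photon energy at 264 nm: hc/λ = (6.626e-34)(2.998e8)/(264e-9) = 7.525e-19 J.
Energy delivered: (0.740 W)(816 s) = 603.8 J.
Photons incident: 603.8 / 7.525e-19 = 8.024e20, i.e. 8.024e20/6.022e23 = 0.001332 mol.
Fraction absorbed: 1 − 23.3/100 = 0.7670.
Photons absorbed: 0.7670 × 0.001332 = 0.001022 mol.
Φ = 8.99e-4 mol / 0.001022 mol photons = 0.88.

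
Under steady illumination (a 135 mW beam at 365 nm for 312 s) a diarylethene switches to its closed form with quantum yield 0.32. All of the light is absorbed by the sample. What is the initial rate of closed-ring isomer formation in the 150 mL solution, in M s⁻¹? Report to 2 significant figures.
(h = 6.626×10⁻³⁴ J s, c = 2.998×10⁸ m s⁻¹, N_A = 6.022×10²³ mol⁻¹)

8.8×10⁻⁷ M s⁻¹

Photon energy at 365 nm: hc/λ = (6.626×10⁻³⁴)(2.998×10⁸)/(365×10⁻⁹) = 5.442×10⁻¹⁹ J.
Energy delivered: (135 mW)(312 s) = 42.12 J.
Photons incident: 42.12 / 5.442×10⁻¹⁹ = 7.740×10¹⁹, i.e. 7.740×10¹⁹/6.022×10²³ = 1.285×10⁻⁴ mol.
Product formed: 0.32 × 1.285×10⁻⁴ = 4.112×10⁻⁵ mol.
Rate: 4.112×10⁻⁵ mol / (312 s × 0.15 L) = 8.8×10⁻⁷ M s⁻¹.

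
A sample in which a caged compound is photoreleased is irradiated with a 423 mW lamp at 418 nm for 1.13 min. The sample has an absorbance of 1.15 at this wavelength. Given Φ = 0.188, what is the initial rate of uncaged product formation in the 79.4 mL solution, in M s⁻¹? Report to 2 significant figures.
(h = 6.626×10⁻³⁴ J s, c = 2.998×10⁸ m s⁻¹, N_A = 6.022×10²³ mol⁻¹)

Photon energy at 418 nm: hc/λ = (6.626×10⁻³⁴)(2.998×10⁸)/(418×10⁻⁹) = 4.752×10⁻¹⁹ J.
Energy delivered: (423 mW)(67.8 s) = 28.68 J.
Photons incident: 28.68 / 4.752×10⁻¹⁹ = 6.035×10¹⁹, i.e. 6.035×10¹⁹/6.022×10²³ = 1.002×10⁻⁴ mol.
Fraction absorbed: 1 − 10^(−1.15) = 0.9292.
Photons absorbed: 0.9292 × 1.002×10⁻⁴ = 9.311×10⁻⁵ mol.
Product formed: 0.188 × 9.311×10⁻⁵ = 1.750×10⁻⁵ mol.
Rate: 1.750×10⁻⁵ mol / (67.8 s × 0.0794 L) = 3.3×10⁻⁶ M s⁻¹.

3.3×10⁻⁶ M s⁻¹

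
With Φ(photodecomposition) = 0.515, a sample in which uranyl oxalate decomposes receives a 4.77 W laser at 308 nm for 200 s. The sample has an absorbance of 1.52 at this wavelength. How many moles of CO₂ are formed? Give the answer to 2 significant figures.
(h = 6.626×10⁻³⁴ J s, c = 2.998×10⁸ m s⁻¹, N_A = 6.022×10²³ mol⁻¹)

Photon energy at 308 nm: hc/λ = (6.626×10⁻³⁴)(2.998×10⁸)/(308×10⁻⁹) = 6.450×10⁻¹⁹ J.
Energy delivered: (4.77 W)(200 s) = 954.0 J.
Photons incident: 954.0 / 6.450×10⁻¹⁹ = 1.479×10²¹, i.e. 1.479×10²¹/6.022×10²³ = 0.002456 mol.
Fraction absorbed: 1 − 10^(−1.52) = 0.9698.
Photons absorbed: 0.9698 × 0.002456 = 0.002382 mol.
Product: Φ × n_abs = 0.515 × 0.002382 = 0.001227 mol.

0.0012 mol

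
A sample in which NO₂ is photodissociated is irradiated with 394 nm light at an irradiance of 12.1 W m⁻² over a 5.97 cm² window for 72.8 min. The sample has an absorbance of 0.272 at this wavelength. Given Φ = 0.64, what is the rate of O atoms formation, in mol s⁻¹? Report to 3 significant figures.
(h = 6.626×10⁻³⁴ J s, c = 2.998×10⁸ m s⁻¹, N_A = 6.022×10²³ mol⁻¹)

7.09×10⁻⁹ mol s⁻¹

Photon energy at 394 nm: hc/λ = (6.626×10⁻³⁴)(2.998×10⁸)/(394×10⁻⁹) = 5.042×10⁻¹⁹ J.
Energy delivered: (12.1 W m⁻²)(5.97×10⁻⁴ m²)(4368 s) = 31.55 J.
Photons incident: 31.55 / 5.042×10⁻¹⁹ = 6.257×10¹⁹, i.e. 6.257×10¹⁹/6.022×10²³ = 1.039×10⁻⁴ mol.
Fraction absorbed: 1 − 10^(−0.272) = 0.4654.
Photons absorbed: 0.4654 × 1.039×10⁻⁴ = 4.836×10⁻⁵ mol.
Product formed: 0.64 × 4.836×10⁻⁵ = 3.095×10⁻⁵ mol.
Rate: 3.095×10⁻⁵ / 4368 s = 7.09×10⁻⁹ mol s⁻¹.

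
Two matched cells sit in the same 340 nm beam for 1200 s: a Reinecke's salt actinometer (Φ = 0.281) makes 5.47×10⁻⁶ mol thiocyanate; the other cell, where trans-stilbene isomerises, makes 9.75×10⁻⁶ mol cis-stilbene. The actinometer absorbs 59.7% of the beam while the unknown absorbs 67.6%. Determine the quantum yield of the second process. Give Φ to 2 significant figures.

Photons absorbed by the actinometer: 5.47×10⁻⁶ / 0.281 = 1.947×10⁻⁵ mol.
Incident flux: 1.947×10⁻⁵ / 0.597 = 3.261×10⁻⁵ einstein.
Absorbed by unknown: 0.676 × 3.261×10⁻⁵ = 2.204×10⁻⁵ mol.
Φ(unknown) = 9.75×10⁻⁶ / 2.204×10⁻⁵ = 0.44.

Φ = 0.44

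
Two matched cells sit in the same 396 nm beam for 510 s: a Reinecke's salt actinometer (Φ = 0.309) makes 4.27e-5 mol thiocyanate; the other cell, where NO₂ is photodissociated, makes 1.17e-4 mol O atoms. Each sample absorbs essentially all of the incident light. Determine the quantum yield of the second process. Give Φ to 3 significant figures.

Photons absorbed by the actinometer: 4.27e-5 / 0.309 = 1.382e-4 mol.
Φ(unknown) = 1.17e-4 / 1.382e-4 = 0.847.

Φ = 0.847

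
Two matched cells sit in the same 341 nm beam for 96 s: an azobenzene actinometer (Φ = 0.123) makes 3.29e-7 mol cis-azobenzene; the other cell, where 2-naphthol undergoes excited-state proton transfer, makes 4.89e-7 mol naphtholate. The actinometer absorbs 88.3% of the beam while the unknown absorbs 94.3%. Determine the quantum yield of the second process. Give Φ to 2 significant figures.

Φ = 0.17

Photons absorbed by the actinometer: 3.29e-7 / 0.123 = 2.675e-6 mol.
Incident flux: 2.675e-6 / 0.883 = 3.029e-6 einstein.
Absorbed by unknown: 0.943 × 3.029e-6 = 2.856e-6 mol.
Φ(unknown) = 4.89e-7 / 2.856e-6 = 0.17.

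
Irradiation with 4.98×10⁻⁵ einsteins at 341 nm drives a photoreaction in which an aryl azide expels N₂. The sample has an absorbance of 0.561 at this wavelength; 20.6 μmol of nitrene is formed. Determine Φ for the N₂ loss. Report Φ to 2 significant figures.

Φ = 0.57

Product: 20.6 μmol = 2.06×10⁻⁵ mol.
Fraction absorbed: 1 − 10^(−0.561) = 0.7252.
Photons absorbed: 0.7252 × 4.98×10⁻⁵ = 3.611×10⁻⁵ mol.
Φ = 2.06×10⁻⁵ mol / 3.611×10⁻⁵ mol photons = 0.57.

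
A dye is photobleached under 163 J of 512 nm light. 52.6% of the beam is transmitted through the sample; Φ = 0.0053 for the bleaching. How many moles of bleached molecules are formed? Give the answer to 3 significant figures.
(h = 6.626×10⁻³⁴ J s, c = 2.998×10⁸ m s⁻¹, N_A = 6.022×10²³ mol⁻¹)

Photon energy at 512 nm: hc/λ = (6.626×10⁻³⁴)(2.998×10⁸)/(512×10⁻⁹) = 3.880×10⁻¹⁹ J.
Photons incident: 163 / 3.880×10⁻¹⁹ = 4.201×10²⁰, i.e. 4.201×10²⁰/6.022×10²³ = 6.976×10⁻⁴ mol.
Fraction absorbed: 1 − 52.6/100 = 0.4740.
Photons absorbed: 0.4740 × 6.976×10⁻⁴ = 3.307×10⁻⁴ mol.
Product: Φ × n_abs = 0.0053 × 3.307×10⁻⁴ = 1.753×10⁻⁶ mol.

1.75×10⁻⁶ mol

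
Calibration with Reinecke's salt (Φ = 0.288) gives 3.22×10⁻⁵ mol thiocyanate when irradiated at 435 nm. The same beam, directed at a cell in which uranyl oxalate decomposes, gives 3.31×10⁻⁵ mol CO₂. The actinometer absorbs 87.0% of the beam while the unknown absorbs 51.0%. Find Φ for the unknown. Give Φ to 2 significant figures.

Photons absorbed by the actinometer: 3.22×10⁻⁵ / 0.288 = 1.118×10⁻⁴ mol.
Incident flux: 1.118×10⁻⁴ / 0.870 = 1.285×10⁻⁴ einstein.
Absorbed by unknown: 0.510 × 1.285×10⁻⁴ = 6.554×10⁻⁵ mol.
Φ(unknown) = 3.31×10⁻⁵ / 6.554×10⁻⁵ = 0.51.

Φ = 0.51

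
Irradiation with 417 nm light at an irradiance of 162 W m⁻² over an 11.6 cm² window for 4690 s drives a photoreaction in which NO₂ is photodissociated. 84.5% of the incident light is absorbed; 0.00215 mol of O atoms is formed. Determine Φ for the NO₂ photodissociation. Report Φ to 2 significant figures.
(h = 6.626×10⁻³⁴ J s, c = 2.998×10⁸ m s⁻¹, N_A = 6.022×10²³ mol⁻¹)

Photon energy at 417 nm: hc/λ = (6.626×10⁻³⁴)(2.998×10⁸)/(417×10⁻⁹) = 4.764×10⁻¹⁹ J.
Energy delivered: (162 W m⁻²)(11.6×10⁻⁴ m²)(4690 s) = 881.3 J.
Photons incident: 881.3 / 4.764×10⁻¹⁹ = 1.850×10²¹, i.e. 1.850×10²¹/6.022×10²³ = 0.003072 mol.
Photons absorbed: 0.845 × 0.003072 = 0.002596 mol.
Φ = 0.00215 mol / 0.002596 mol photons = 0.83.

Φ = 0.83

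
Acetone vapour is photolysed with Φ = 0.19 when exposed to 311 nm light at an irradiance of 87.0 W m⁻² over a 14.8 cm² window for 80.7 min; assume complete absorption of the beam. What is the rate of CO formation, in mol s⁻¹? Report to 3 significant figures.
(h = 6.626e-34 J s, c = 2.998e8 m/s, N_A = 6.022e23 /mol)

6.36e-8 mol s⁻¹

Photon energy at 311 nm: hc/λ = (6.626e-34)(2.998e8)/(311e-9) = 6.387e-19 J.
Energy delivered: (87.0 W m⁻²)(14.8e-4 m²)(4842 s) = 623.5 J.
Photons incident: 623.5 / 6.387e-19 = 9.762e20, i.e. 9.762e20/6.022e23 = 0.001621 mol.
Product formed: 0.19 × 0.001621 = 3.080e-4 mol.
Rate: 3.080e-4 / 4842 s = 6.36e-8 mol s⁻¹.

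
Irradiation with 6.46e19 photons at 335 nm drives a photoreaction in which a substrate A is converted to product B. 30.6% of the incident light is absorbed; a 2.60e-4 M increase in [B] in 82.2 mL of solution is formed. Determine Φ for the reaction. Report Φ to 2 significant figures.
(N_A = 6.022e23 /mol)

Φ = 0.65

Product: (2.60e-4 M)(0.0822 L) = 2.137e-5 mol.
Moles of photons: 6.46e19 / 6.022e23 = 1.073e-4 mol.
Photons absorbed: 0.306 × 1.073e-4 = 3.283e-5 mol.
Φ = 2.137e-5 mol / 3.283e-5 mol photons = 0.65.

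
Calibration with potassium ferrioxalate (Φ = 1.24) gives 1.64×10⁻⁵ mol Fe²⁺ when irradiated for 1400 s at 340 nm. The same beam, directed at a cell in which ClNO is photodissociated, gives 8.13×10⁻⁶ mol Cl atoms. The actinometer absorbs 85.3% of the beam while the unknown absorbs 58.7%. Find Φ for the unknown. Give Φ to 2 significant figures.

Φ = 0.89

Photons absorbed by the actinometer: 1.64×10⁻⁵ / 1.24 = 1.323×10⁻⁵ mol.
Incident flux: 1.323×10⁻⁵ / 0.853 = 1.551×10⁻⁵ einstein.
Absorbed by unknown: 0.587 × 1.551×10⁻⁵ = 9.104×10⁻⁶ mol.
Φ(unknown) = 8.13×10⁻⁶ / 9.104×10⁻⁶ = 0.89.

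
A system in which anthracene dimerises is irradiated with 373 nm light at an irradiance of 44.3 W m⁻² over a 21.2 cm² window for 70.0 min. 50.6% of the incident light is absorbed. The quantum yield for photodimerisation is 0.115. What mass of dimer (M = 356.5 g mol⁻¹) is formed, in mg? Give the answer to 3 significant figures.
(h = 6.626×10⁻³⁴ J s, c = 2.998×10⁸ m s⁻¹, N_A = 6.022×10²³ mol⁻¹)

25.5 mg

Photon energy at 373 nm: hc/λ = (6.626×10⁻³⁴)(2.998×10⁸)/(373×10⁻⁹) = 5.326×10⁻¹⁹ J.
Energy delivered: (44.3 W m⁻²)(21.2×10⁻⁴ m²)(4200 s) = 394.4 J.
Photons incident: 394.4 / 5.326×10⁻¹⁹ = 7.405×10²⁰, i.e. 7.405×10²⁰/6.022×10²³ = 0.001230 mol.
Photons absorbed: 0.506 × 0.001230 = 6.224×10⁻⁴ mol.
Product: Φ × n_abs = 0.115 × 6.224×10⁻⁴ = 7.158×10⁻⁵ mol.
Mass: 7.158×10⁻⁵ × 356.5 = 0.02552 g = 25.5 mg.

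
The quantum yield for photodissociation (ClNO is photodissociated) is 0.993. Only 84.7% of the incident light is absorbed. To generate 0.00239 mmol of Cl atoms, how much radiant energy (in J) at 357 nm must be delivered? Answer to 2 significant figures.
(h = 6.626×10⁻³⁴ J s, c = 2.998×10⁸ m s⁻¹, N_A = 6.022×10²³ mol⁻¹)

0.95 J

Product: 0.00239 mmol = 2.39×10⁻⁶ mol.
Photons that must be absorbed: 2.39×10⁻⁶ / 0.993 = 2.407×10⁻⁶ mol.
Incident photons needed: 2.407×10⁻⁶ / 0.847 = 2.842×10⁻⁶ mol.
Photon energy: hc/λ = 5.564×10⁻¹⁹ J; per mole, 3.351×10⁵ J mol⁻¹.
Energy required: 2.842×10⁻⁶ × 3.351×10⁵ = 0.95 J.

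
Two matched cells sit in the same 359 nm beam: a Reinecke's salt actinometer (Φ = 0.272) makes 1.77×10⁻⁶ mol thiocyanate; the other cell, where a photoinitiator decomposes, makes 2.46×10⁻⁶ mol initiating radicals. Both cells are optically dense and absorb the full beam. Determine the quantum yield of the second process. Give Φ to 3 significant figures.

Φ = 0.378

Photons absorbed by the actinometer: 1.77×10⁻⁶ / 0.272 = 6.507×10⁻⁶ mol.
Φ(unknown) = 2.46×10⁻⁶ / 6.507×10⁻⁶ = 0.378.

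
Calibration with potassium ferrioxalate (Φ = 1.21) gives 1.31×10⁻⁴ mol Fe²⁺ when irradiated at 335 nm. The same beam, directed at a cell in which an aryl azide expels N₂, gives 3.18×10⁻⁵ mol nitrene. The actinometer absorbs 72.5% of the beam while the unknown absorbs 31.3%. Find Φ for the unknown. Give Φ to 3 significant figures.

Φ = 0.680

Photons absorbed by the actinometer: 1.31×10⁻⁴ / 1.21 = 1.083×10⁻⁴ mol.
Incident flux: 1.083×10⁻⁴ / 0.725 = 1.494×10⁻⁴ einstein.
Absorbed by unknown: 0.313 × 1.494×10⁻⁴ = 4.676×10⁻⁵ mol.
Φ(unknown) = 3.18×10⁻⁵ / 4.676×10⁻⁵ = 0.680.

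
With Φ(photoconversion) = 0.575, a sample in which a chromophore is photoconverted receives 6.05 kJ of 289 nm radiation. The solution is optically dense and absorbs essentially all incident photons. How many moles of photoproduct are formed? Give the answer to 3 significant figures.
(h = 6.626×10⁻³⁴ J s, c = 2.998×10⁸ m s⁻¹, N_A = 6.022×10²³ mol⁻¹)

0.00840 mol

Photon energy at 289 nm: hc/λ = (6.626×10⁻³⁴)(2.998×10⁸)/(289×10⁻⁹) = 6.874×10⁻¹⁹ J.
Incident energy: 6.05 kJ = 6050 J.
Photons incident: 6050 / 6.874×10⁻¹⁹ = 8.801×10²¹, i.e. 8.801×10²¹/6.022×10²³ = 0.01461 mol.
Product: Φ × n_abs = 0.575 × 0.01461 = 0.008401 mol.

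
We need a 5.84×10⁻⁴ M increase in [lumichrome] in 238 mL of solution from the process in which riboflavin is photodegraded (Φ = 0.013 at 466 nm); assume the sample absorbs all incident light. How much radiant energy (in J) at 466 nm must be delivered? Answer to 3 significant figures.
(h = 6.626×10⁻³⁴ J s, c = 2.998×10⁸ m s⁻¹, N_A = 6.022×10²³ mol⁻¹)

Product: (5.84×10⁻⁴ M)(0.238 L) = 1.390×10⁻⁴ mol.
Photons that must be absorbed: 1.390×10⁻⁴ / 0.013 = 0.01069 mol.
Photon energy: hc/λ = 4.263×10⁻¹⁹ J; per mole, 2.567×10⁵ J mol⁻¹.
Energy required: 0.01069 × 2.567×10⁵ = 2740 J.

2740 J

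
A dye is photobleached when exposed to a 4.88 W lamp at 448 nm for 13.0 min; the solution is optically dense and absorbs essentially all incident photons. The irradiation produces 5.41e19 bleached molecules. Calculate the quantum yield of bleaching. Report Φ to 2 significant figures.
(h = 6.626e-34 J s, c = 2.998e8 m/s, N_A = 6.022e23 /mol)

Product: 5.41e19 / 6.022e23 = 8.984e-5 mol.
Photon energy at 448 nm: hc/λ = (6.626e-34)(2.998e8)/(448e-9) = 4.434e-19 J.
Energy delivered: (4.88 W)(780 s) = 3806 J.
Photons incident: 3806 / 4.434e-19 = 8.584e21, i.e. 8.584e21/6.022e23 = 0.01425 mol.
Φ = 8.984e-5 mol / 0.01425 mol photons = 0.0063.

Φ = 0.0063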